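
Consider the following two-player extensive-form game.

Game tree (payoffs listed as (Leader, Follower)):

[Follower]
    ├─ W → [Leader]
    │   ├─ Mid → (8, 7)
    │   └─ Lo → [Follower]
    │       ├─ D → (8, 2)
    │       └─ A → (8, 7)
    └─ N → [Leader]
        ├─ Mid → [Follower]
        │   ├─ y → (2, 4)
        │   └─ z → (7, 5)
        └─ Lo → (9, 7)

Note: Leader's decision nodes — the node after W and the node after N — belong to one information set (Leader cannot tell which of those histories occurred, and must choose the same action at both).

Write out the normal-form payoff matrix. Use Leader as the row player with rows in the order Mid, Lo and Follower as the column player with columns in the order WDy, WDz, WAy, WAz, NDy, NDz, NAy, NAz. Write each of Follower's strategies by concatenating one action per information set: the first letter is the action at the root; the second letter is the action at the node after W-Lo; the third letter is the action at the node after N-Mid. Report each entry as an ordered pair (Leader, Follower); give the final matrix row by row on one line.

Mid: (8,7) (8,7) (8,7) (8,7) (2,4) (7,5) (2,4) (7,5) | Lo: (8,2) (8,2) (8,7) (8,7) (9,7) (9,7) (9,7) (9,7)

          WDy      WDz      WAy      WAz      NDy      NDz      NAy      NAz
 Mid    (8,7)    (8,7)    (8,7)    (8,7)    (2,4)    (7,5)    (2,4)    (7,5)
  Lo    (8,2)    (8,2)    (8,7)    (8,7)    (9,7)    (9,7)    (9,7)    (9,7)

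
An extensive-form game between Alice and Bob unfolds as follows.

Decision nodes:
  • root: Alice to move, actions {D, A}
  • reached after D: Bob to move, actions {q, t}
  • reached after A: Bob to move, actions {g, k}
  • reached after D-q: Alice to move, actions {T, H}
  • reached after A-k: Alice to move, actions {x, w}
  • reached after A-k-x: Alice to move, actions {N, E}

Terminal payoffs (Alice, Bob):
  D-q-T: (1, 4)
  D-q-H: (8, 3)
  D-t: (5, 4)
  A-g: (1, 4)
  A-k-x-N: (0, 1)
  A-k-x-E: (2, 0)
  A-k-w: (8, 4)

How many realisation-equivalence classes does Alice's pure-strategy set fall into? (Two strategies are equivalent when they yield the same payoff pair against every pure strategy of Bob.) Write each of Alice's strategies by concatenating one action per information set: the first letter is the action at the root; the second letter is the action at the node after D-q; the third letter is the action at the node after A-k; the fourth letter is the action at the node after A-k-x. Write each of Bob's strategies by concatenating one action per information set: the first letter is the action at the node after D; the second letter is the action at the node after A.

Alice has 16 pure strategies: DTxN, DTxE, DTwN, DTwE, DHxN, DHxE, DHwN, DHwE, ATxN, ATxE, ATwN, ATwE, AHxN, AHxE, AHwN, AHwE. Columns: qg, qk, tg, tk.
{DTxN, DTxE, DTwN, DTwE} → row (1,4) (1,4) (5,4) (5,4)
{DHxN, DHxE, DHwN, DHwE} → row (8,3) (8,3) (5,4) (5,4)
{ATxN, AHxN} → row (1,4) (0,1) (1,4) (0,1)
{ATxE, AHxE} → row (1,4) (2,0) (1,4) (2,0)
{ATwN, ATwE, AHwN, AHwE} → row (1,4) (8,4) (1,4) (8,4)
That's 5 distinct rows out of 16 strategies.

5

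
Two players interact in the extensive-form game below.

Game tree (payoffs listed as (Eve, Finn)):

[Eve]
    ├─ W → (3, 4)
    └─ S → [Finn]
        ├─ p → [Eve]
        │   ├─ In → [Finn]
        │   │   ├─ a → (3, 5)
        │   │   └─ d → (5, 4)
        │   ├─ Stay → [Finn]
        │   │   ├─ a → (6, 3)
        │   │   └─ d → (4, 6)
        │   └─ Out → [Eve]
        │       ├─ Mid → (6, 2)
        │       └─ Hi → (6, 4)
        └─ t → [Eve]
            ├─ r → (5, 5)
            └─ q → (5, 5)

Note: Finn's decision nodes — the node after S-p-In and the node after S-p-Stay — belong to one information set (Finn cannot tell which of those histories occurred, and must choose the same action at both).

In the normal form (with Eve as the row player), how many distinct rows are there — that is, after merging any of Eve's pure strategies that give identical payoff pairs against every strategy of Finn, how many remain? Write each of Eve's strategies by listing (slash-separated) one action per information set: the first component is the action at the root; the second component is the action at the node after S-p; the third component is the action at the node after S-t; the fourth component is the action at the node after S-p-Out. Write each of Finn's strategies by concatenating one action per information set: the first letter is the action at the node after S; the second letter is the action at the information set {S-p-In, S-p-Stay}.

5

Eve has 24 pure strategies: W/In/r/Mid, W/In/r/Hi, W/In/q/Mid, W/In/q/Hi, W/Stay/r/Mid, W/Stay/r/Hi, W/Stay/q/Mid, W/Stay/q/Hi, W/Out/r/Mid, W/Out/r/Hi, W/Out/q/Mid, W/Out/q/Hi, S/In/r/Mid, S/In/r/Hi, S/In/q/Mid, S/In/q/Hi, S/Stay/r/Mid, S/Stay/r/Hi, S/Stay/q/Mid, S/Stay/q/Hi, S/Out/r/Mid, S/Out/r/Hi, S/Out/q/Mid, S/Out/q/Hi. Columns: pa, pd, ta, td.
{W/In/r/Mid, W/In/r/Hi, W/In/q/Mid, W/In/q/Hi, W/Stay/r/Mid, W/Stay/r/Hi, W/Stay/q/Mid, W/Stay/q/Hi, W/Out/r/Mid, W/Out/r/Hi, W/Out/q/Mid, W/Out/q/Hi} → row (3,4) (3,4) (3,4) (3,4)
{S/In/r/Mid, S/In/r/Hi, S/In/q/Mid, S/In/q/Hi} → row (3,5) (5,4) (5,5) (5,5)
{S/Stay/r/Mid, S/Stay/r/Hi, S/Stay/q/Mid, S/Stay/q/Hi} → row (6,3) (4,6) (5,5) (5,5)
{S/Out/r/Mid, S/Out/q/Mid} → row (6,2) (6,2) (5,5) (5,5)
{S/Out/r/Hi, S/Out/q/Hi} → row (6,4) (6,4) (5,5) (5,5)
That's 5 distinct rows out of 24 strategies.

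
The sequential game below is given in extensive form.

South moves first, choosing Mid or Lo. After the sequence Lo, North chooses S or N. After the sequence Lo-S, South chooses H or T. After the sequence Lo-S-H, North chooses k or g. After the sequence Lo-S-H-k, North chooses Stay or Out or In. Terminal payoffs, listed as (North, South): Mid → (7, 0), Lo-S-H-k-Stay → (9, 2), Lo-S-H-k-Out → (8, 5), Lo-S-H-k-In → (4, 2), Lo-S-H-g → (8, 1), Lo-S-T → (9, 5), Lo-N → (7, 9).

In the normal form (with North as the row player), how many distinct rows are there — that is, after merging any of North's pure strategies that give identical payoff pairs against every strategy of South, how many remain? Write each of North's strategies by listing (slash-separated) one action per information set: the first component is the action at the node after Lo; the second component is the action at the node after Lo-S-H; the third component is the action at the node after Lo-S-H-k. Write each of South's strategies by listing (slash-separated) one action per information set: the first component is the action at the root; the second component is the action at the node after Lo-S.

North has 12 pure strategies: S/k/Stay, S/k/Out, S/k/In, S/g/Stay, S/g/Out, S/g/In, N/k/Stay, N/k/Out, N/k/In, N/g/Stay, N/g/Out, N/g/In. Columns: Mid/H, Mid/T, Lo/H, Lo/T.
{S/k/Stay} → row (7,0) (7,0) (9,2) (9,5)
{S/k/Out} → row (7,0) (7,0) (8,5) (9,5)
{S/k/In} → row (7,0) (7,0) (4,2) (9,5)
{S/g/Stay, S/g/Out, S/g/In} → row (7,0) (7,0) (8,1) (9,5)
{N/k/Stay, N/k/Out, N/k/In, N/g/Stay, N/g/Out, N/g/In} → row (7,0) (7,0) (7,9) (7,9)
That's 5 distinct rows out of 12 strategies.

5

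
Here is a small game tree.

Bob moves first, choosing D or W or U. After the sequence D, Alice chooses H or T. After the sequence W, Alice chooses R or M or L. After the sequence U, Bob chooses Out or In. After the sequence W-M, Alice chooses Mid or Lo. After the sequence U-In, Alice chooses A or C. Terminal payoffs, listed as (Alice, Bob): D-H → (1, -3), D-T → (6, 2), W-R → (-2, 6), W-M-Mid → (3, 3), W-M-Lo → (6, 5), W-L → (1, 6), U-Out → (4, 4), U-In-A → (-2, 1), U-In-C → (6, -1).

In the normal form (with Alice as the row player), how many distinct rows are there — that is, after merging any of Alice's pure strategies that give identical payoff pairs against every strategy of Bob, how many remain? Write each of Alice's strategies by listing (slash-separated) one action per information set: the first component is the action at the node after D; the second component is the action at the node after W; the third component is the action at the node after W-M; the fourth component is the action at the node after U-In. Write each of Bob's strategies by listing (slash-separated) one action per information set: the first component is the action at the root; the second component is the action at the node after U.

16

Alice has 24 pure strategies: H/R/Mid/A, H/R/Mid/C, H/R/Lo/A, H/R/Lo/C, H/M/Mid/A, H/M/Mid/C, H/M/Lo/A, H/M/Lo/C, H/L/Mid/A, H/L/Mid/C, H/L/Lo/A, H/L/Lo/C, T/R/Mid/A, T/R/Mid/C, T/R/Lo/A, T/R/Lo/C, T/M/Mid/A, T/M/Mid/C, T/M/Lo/A, T/M/Lo/C, T/L/Mid/A, T/L/Mid/C, T/L/Lo/A, T/L/Lo/C. Columns: D/Out, D/In, W/Out, W/In, U/Out, U/In.
{H/R/Mid/A, H/R/Lo/A} → row (1,-3) (1,-3) (-2,6) (-2,6) (4,4) (-2,1)
{H/R/Mid/C, H/R/Lo/C} → row (1,-3) (1,-3) (-2,6) (-2,6) (4,4) (6,-1)
{H/M/Mid/A} → row (1,-3) (1,-3) (3,3) (3,3) (4,4) (-2,1)
{H/M/Mid/C} → row (1,-3) (1,-3) (3,3) (3,3) (4,4) (6,-1)
{H/M/Lo/A} → row (1,-3) (1,-3) (6,5) (6,5) (4,4) (-2,1)
{H/M/Lo/C} → row (1,-3) (1,-3) (6,5) (6,5) (4,4) (6,-1)
{H/L/Mid/A, H/L/Lo/A} → row (1,-3) (1,-3) (1,6) (1,6) (4,4) (-2,1)
{H/L/Mid/C, H/L/Lo/C} → row (1,-3) (1,-3) (1,6) (1,6) (4,4) (6,-1)
{T/R/Mid/A, T/R/Lo/A} → row (6,2) (6,2) (-2,6) (-2,6) (4,4) (-2,1)
{T/R/Mid/C, T/R/Lo/C} → row (6,2) (6,2) (-2,6) (-2,6) (4,4) (6,-1)
{T/M/Mid/A} → row (6,2) (6,2) (3,3) (3,3) (4,4) (-2,1)
{T/M/Mid/C} → row (6,2) (6,2) (3,3) (3,3) (4,4) (6,-1)
{T/M/Lo/A} → row (6,2) (6,2) (6,5) (6,5) (4,4) (-2,1)
{T/M/Lo/C} → row (6,2) (6,2) (6,5) (6,5) (4,4) (6,-1)
{T/L/Mid/A, T/L/Lo/A} → row (6,2) (6,2) (1,6) (1,6) (4,4) (-2,1)
{T/L/Mid/C, T/L/Lo/C} → row (6,2) (6,2) (1,6) (1,6) (4,4) (6,-1)
That's 16 distinct rows out of 24 strategies.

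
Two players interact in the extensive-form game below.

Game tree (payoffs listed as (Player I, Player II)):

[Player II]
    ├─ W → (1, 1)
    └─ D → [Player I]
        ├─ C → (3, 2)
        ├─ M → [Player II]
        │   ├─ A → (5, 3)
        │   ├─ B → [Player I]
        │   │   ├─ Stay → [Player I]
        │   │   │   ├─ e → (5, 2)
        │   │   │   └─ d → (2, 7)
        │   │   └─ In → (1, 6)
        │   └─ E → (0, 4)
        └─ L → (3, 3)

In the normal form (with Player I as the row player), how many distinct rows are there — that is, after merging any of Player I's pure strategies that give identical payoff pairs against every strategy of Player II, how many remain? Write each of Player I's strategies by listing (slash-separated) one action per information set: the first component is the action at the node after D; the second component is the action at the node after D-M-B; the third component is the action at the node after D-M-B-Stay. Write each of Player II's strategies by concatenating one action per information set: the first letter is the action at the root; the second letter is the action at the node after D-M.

5

Player I has 12 pure strategies: C/Stay/e, C/Stay/d, C/In/e, C/In/d, M/Stay/e, M/Stay/d, M/In/e, M/In/d, L/Stay/e, L/Stay/d, L/In/e, L/In/d. Columns: WA, WB, WE, DA, DB, DE.
{C/Stay/e, C/Stay/d, C/In/e, C/In/d} → row (1,1) (1,1) (1,1) (3,2) (3,2) (3,2)
{M/Stay/e} → row (1,1) (1,1) (1,1) (5,3) (5,2) (0,4)
{M/Stay/d} → row (1,1) (1,1) (1,1) (5,3) (2,7) (0,4)
{M/In/e, M/In/d} → row (1,1) (1,1) (1,1) (5,3) (1,6) (0,4)
{L/Stay/e, L/Stay/d, L/In/e, L/In/d} → row (1,1) (1,1) (1,1) (3,3) (3,3) (3,3)
That's 5 distinct rows out of 12 strategies.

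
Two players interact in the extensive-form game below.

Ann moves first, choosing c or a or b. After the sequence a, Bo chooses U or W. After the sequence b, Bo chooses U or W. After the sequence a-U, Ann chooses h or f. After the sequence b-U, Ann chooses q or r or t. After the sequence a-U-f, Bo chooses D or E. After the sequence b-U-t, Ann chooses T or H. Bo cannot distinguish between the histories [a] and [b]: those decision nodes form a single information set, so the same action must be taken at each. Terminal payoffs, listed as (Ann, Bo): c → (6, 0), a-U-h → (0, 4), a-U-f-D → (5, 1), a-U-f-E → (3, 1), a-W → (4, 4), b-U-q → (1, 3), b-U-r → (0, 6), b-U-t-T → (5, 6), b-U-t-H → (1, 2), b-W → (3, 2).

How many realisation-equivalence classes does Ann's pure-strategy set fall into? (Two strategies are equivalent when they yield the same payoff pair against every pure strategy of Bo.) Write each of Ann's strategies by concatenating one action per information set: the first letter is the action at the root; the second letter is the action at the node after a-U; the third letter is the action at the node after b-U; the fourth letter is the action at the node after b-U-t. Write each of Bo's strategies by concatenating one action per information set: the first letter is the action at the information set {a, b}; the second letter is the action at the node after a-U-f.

Ann has 36 pure strategies: chqT, chqH, chrT, chrH, chtT, chtH, cfqT, cfqH, cfrT, cfrH, cftT, cftH, ahqT, ahqH, ahrT, ahrH, ahtT, ahtH, afqT, afqH, afrT, afrH, aftT, aftH, bhqT, bhqH, bhrT, bhrH, bhtT, bhtH, bfqT, bfqH, bfrT, bfrH, bftT, bftH. Columns: UD, UE, WD, WE.
{chqT, chqH, chrT, chrH, chtT, chtH, cfqT, cfqH, cfrT, cfrH, cftT, cftH} → row (6,0) (6,0) (6,0) (6,0)
{ahqT, ahqH, ahrT, ahrH, ahtT, ahtH} → row (0,4) (0,4) (4,4) (4,4)
{afqT, afqH, afrT, afrH, aftT, aftH} → row (5,1) (3,1) (4,4) (4,4)
{bhqT, bhqH, bfqT, bfqH} → row (1,3) (1,3) (3,2) (3,2)
{bhrT, bhrH, bfrT, bfrH} → row (0,6) (0,6) (3,2) (3,2)
{bhtT, bftT} → row (5,6) (5,6) (3,2) (3,2)
{bhtH, bftH} → row (1,2) (1,2) (3,2) (3,2)
That's 7 distinct rows out of 36 strategies.

7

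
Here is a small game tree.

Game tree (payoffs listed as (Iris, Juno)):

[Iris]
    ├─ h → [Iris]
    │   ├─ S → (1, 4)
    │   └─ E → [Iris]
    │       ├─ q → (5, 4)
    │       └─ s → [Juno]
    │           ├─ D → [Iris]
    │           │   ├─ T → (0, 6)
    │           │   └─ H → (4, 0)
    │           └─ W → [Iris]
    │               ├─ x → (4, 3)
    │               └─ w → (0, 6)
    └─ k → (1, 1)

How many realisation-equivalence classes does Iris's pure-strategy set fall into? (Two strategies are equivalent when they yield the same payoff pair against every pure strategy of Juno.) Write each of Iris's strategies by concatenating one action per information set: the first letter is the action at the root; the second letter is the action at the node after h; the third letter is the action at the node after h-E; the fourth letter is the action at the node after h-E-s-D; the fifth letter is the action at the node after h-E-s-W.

7

Iris has 32 pure strategies: hSqTx, hSqTw, hSqHx, hSqHw, hSsTx, hSsTw, hSsHx, hSsHw, hEqTx, hEqTw, hEqHx, hEqHw, hEsTx, hEsTw, hEsHx, hEsHw, kSqTx, kSqTw, kSqHx, kSqHw, kSsTx, kSsTw, kSsHx, kSsHw, kEqTx, kEqTw, kEqHx, kEqHw, kEsTx, kEsTw, kEsHx, kEsHw. Columns: D, W.
{hSqTx, hSqTw, hSqHx, hSqHw, hSsTx, hSsTw, hSsHx, hSsHw} → row (1,4) (1,4)
{hEqTx, hEqTw, hEqHx, hEqHw} → row (5,4) (5,4)
{hEsTx} → row (0,6) (4,3)
{hEsTw} → row (0,6) (0,6)
{hEsHx} → row (4,0) (4,3)
{hEsHw} → row (4,0) (0,6)
{kSqTx, kSqTw, kSqHx, kSqHw, kSsTx, kSsTw, kSsHx, kSsHw, kEqTx, kEqTw, kEqHx, kEqHw, kEsTx, kEsTw, kEsHx, kEsHw} → row (1,1) (1,1)
That's 7 distinct rows out of 32 strategies.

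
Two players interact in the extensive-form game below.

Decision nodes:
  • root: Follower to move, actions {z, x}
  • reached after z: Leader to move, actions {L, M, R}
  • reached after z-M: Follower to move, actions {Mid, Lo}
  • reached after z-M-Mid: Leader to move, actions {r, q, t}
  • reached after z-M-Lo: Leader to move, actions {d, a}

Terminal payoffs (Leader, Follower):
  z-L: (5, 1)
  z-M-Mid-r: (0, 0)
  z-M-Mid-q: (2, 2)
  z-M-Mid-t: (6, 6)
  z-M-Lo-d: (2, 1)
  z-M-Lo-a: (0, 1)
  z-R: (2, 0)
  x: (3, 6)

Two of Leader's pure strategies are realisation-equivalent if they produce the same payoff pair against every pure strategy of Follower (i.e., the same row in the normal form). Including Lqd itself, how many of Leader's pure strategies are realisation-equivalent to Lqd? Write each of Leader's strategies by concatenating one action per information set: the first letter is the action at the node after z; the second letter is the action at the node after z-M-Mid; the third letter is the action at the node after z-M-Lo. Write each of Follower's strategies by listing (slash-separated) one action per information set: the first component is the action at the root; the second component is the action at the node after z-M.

6

Row for Lqd (columns z/Mid, z/Lo, x/Mid, x/Lo): (5,1) (5,1) (3,6) (3,6).
Under Lqd, Leader's choice at the node after z-M-Mid and at the node after z-M-Lo can never be reached regardless of what Follower does, so varying those choices leaves every outcome unchanged.
Holding the reachable choices fixed and varying the unreachable ones freely already gives 3 × 2 = 6 equivalent strategies.
No other strategy reproduces this row, so those 6 are the full class: Lrd, Lra, Lqd, Lqa, Ltd, Lta.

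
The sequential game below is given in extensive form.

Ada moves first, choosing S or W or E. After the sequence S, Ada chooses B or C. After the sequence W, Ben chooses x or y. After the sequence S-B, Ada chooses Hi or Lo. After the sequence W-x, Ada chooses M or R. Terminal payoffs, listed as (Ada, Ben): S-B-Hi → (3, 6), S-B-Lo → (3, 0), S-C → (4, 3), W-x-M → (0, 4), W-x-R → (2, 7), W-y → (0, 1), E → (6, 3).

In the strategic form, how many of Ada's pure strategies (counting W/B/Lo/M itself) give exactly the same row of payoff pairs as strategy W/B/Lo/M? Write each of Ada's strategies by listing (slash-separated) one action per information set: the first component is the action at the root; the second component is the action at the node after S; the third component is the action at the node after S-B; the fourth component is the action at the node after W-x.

4

Row for W/B/Lo/M (columns x, y): (0,4) (0,1).
Under W/B/Lo/M, Ada's choice at the node after S and at the node after S-B can never be reached regardless of what Ben does, so varying those choices leaves every outcome unchanged.
Holding the reachable choices fixed and varying the unreachable ones freely already gives 2 × 2 = 4 equivalent strategies.
No other strategy reproduces this row, so those 4 are the full class: W/B/Hi/M, W/B/Lo/M, W/C/Hi/M, W/C/Lo/M.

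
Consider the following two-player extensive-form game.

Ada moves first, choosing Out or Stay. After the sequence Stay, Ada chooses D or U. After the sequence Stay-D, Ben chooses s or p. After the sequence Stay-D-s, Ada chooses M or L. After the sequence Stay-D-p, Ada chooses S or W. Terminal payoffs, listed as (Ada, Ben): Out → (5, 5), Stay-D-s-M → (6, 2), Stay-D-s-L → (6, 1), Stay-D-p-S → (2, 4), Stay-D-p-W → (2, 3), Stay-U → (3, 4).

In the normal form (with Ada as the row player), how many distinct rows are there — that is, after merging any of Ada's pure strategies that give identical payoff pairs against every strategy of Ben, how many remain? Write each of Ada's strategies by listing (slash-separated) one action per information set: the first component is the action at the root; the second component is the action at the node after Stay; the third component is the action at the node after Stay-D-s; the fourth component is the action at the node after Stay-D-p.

6

Ada has 16 pure strategies: Out/D/M/S, Out/D/M/W, Out/D/L/S, Out/D/L/W, Out/U/M/S, Out/U/M/W, Out/U/L/S, Out/U/L/W, Stay/D/M/S, Stay/D/M/W, Stay/D/L/S, Stay/D/L/W, Stay/U/M/S, Stay/U/M/W, Stay/U/L/S, Stay/U/L/W. Columns: s, p.
{Out/D/M/S, Out/D/M/W, Out/D/L/S, Out/D/L/W, Out/U/M/S, Out/U/M/W, Out/U/L/S, Out/U/L/W} → row (5,5) (5,5)
{Stay/D/M/S} → row (6,2) (2,4)
{Stay/D/M/W} → row (6,2) (2,3)
{Stay/D/L/S} → row (6,1) (2,4)
{Stay/D/L/W} → row (6,1) (2,3)
{Stay/U/M/S, Stay/U/M/W, Stay/U/L/S, Stay/U/L/W} → row (3,4) (3,4)
That's 6 distinct rows out of 16 strategies.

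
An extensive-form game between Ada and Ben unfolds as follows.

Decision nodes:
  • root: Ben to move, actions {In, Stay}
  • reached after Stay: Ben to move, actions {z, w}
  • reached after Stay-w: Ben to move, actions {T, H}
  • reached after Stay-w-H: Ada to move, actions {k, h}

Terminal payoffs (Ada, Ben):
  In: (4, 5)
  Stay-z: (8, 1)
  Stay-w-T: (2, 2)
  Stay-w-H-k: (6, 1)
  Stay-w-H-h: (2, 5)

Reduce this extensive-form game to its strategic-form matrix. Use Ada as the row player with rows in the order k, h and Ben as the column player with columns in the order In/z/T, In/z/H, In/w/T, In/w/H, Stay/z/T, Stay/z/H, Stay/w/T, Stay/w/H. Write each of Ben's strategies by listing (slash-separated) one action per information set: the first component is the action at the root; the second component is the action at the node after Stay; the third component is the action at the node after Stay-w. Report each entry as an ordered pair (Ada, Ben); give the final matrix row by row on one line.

Row k: In/z/T→(4,5), In/z/H→(4,5), In/w/T→(4,5), In/w/H→(4,5), Stay/z/T→(8,1), Stay/z/H→(8,1), Stay/w/T→(2,2), Stay/w/H→(6,1)
Row h: In/z/T→(4,5), In/z/H→(4,5), In/w/T→(4,5), In/w/H→(4,5), Stay/z/T→(8,1), Stay/z/H→(8,1), Stay/w/T→(2,2), Stay/w/H→(2,5)

k: (4,5) (4,5) (4,5) (4,5) (8,1) (8,1) (2,2) (6,1) | h: (4,5) (4,5) (4,5) (4,5) (8,1) (8,1) (2,2) (2,5)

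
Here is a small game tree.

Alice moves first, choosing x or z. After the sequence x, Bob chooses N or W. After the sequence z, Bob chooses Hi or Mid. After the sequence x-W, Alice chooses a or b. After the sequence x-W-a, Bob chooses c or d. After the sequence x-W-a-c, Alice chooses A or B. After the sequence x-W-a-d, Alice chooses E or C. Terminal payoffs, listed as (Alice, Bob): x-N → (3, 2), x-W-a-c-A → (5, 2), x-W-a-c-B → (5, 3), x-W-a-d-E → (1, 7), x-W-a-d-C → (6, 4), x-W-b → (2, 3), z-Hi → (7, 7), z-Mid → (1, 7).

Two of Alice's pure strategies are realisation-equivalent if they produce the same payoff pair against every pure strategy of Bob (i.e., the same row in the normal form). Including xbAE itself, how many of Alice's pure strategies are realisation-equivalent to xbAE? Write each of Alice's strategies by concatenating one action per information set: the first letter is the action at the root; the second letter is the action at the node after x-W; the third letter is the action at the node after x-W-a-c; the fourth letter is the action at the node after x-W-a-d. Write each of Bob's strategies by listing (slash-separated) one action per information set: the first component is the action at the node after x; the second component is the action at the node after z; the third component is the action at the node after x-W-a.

4

Row for xbAE (columns N/Hi/c, N/Hi/d, N/Mid/c, N/Mid/d, W/Hi/c, W/Hi/d, W/Mid/c, W/Mid/d): (3,2) (3,2) (3,2) (3,2) (2,3) (2,3) (2,3) (2,3).
Under xbAE, Alice's choice at the node after x-W-a-c and at the node after x-W-a-d can never be reached regardless of what Bob does, so varying those choices leaves every outcome unchanged.
Holding the reachable choices fixed and varying the unreachable ones freely already gives 2 × 2 = 4 equivalent strategies.
No other strategy reproduces this row, so those 4 are the full class: xbAE, xbAC, xbBE, xbBC.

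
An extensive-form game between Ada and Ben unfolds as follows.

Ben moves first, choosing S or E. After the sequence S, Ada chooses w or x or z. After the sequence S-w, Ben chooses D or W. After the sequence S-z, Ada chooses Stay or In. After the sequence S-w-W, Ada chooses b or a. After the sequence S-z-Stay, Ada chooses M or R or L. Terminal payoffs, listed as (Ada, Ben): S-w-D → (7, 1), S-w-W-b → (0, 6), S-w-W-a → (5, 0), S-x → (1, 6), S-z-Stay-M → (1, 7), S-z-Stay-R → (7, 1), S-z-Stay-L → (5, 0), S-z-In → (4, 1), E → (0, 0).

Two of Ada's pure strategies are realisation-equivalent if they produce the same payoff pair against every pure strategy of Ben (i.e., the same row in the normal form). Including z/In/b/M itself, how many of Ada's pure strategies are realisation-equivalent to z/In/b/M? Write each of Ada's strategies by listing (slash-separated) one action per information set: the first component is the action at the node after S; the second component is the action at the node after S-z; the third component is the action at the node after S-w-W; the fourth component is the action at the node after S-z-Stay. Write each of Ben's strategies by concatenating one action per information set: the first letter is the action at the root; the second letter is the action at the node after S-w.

6

Row for z/In/b/M (columns SD, SW, ED, EW): (4,1) (4,1) (0,0) (0,0).
Under z/In/b/M, Ada's choice at the node after S-w-W and at the node after S-z-Stay can never be reached regardless of what Ben does, so varying those choices leaves every outcome unchanged.
Holding the reachable choices fixed and varying the unreachable ones freely already gives 2 × 3 = 6 equivalent strategies.
No other strategy reproduces this row, so those 6 are the full class: z/In/b/M, z/In/b/R, z/In/b/L, z/In/a/M, z/In/a/R, z/In/a/L.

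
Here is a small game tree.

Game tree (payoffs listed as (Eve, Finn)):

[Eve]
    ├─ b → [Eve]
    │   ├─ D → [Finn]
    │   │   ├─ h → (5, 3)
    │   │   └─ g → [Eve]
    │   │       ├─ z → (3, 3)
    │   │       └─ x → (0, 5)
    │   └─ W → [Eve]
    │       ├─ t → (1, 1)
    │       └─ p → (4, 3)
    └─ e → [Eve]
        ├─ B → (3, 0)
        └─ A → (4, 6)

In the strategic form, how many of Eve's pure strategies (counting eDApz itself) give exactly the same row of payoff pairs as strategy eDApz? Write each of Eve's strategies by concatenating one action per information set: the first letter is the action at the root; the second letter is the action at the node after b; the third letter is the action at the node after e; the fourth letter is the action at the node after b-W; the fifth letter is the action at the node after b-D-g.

8

Row for eDApz (columns h, g): (4,6) (4,6).
Under eDApz, Eve's choice at the node after b and at the node after b-W and at the node after b-D-g can never be reached regardless of what Finn does, so varying those choices leaves every outcome unchanged.
Holding the reachable choices fixed and varying the unreachable ones freely already gives 2 × 2 × 2 = 8 equivalent strategies.
No other strategy reproduces this row, so those 8 are the full class: eDAtz, eDAtx, eDApz, eDApx, eWAtz, eWAtx, eWApz, eWApx.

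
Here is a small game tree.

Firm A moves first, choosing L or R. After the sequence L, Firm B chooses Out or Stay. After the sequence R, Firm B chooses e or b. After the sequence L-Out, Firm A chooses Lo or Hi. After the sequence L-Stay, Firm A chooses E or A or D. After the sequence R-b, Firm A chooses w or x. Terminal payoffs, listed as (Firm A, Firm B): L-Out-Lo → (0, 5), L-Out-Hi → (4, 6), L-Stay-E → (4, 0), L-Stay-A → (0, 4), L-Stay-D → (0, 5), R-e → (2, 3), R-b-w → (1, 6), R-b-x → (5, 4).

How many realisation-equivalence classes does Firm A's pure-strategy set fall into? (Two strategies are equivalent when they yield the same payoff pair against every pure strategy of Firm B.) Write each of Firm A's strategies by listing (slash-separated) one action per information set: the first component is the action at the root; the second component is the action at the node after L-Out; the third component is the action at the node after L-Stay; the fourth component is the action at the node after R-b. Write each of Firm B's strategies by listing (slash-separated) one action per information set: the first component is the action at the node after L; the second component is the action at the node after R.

8

Firm A has 24 pure strategies: L/Lo/E/w, L/Lo/E/x, L/Lo/A/w, L/Lo/A/x, L/Lo/D/w, L/Lo/D/x, L/Hi/E/w, L/Hi/E/x, L/Hi/A/w, L/Hi/A/x, L/Hi/D/w, L/Hi/D/x, R/Lo/E/w, R/Lo/E/x, R/Lo/A/w, R/Lo/A/x, R/Lo/D/w, R/Lo/D/x, R/Hi/E/w, R/Hi/E/x, R/Hi/A/w, R/Hi/A/x, R/Hi/D/w, R/Hi/D/x. Columns: Out/e, Out/b, Stay/e, Stay/b.
{L/Lo/E/w, L/Lo/E/x} → row (0,5) (0,5) (4,0) (4,0)
{L/Lo/A/w, L/Lo/A/x} → row (0,5) (0,5) (0,4) (0,4)
{L/Lo/D/w, L/Lo/D/x} → row (0,5) (0,5) (0,5) (0,5)
{L/Hi/E/w, L/Hi/E/x} → row (4,6) (4,6) (4,0) (4,0)
{L/Hi/A/w, L/Hi/A/x} → row (4,6) (4,6) (0,4) (0,4)
{L/Hi/D/w, L/Hi/D/x} → row (4,6) (4,6) (0,5) (0,5)
{R/Lo/E/w, R/Lo/A/w, R/Lo/D/w, R/Hi/E/w, R/Hi/A/w, R/Hi/D/w} → row (2,3) (1,6) (2,3) (1,6)
{R/Lo/E/x, R/Lo/A/x, R/Lo/D/x, R/Hi/E/x, R/Hi/A/x, R/Hi/D/x} → row (2,3) (5,4) (2,3) (5,4)
That's 8 distinct rows out of 24 strategies.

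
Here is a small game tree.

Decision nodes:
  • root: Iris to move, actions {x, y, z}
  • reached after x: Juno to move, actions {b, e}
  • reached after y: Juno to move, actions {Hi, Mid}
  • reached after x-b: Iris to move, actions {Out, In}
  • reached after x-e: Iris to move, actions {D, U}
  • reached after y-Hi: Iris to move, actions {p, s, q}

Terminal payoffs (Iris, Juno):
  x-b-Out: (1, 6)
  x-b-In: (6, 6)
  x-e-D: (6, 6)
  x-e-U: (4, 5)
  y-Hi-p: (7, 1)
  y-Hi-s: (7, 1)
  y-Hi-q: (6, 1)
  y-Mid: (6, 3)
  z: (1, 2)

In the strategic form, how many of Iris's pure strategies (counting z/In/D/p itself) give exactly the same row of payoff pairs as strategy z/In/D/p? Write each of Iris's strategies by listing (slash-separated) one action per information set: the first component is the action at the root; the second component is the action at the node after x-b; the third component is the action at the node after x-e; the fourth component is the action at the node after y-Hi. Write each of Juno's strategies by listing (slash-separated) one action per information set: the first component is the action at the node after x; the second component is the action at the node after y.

12

Row for z/In/D/p (columns b/Hi, b/Mid, e/Hi, e/Mid): (1,2) (1,2) (1,2) (1,2).
Under z/In/D/p, Iris's choice at the node after x-b and at the node after x-e and at the node after y-Hi can never be reached regardless of what Juno does, so varying those choices leaves every outcome unchanged.
Holding the reachable choices fixed and varying the unreachable ones freely already gives 2 × 2 × 3 = 12 equivalent strategies.
No other strategy reproduces this row, so those 12 are the full class: z/Out/D/p, z/Out/D/s, z/Out/D/q, z/Out/U/p, z/Out/U/s, z/Out/U/q, z/In/D/p, z/In/D/s, z/In/D/q, z/In/U/p, z/In/U/s, z/In/U/q.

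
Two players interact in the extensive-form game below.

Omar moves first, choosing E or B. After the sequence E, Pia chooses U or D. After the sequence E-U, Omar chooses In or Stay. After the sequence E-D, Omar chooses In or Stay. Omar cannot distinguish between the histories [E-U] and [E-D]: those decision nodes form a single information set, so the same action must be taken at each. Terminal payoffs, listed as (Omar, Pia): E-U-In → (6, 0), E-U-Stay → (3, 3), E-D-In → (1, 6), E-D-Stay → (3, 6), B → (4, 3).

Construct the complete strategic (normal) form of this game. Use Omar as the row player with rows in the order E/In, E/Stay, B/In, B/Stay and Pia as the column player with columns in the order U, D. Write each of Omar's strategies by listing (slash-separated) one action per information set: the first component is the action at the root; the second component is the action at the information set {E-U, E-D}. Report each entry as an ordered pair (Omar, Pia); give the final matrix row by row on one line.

E/In: (6,0) (1,6) | E/Stay: (3,3) (3,6) | B/In: (4,3) (4,3) | B/Stay: (4,3) (4,3)

Row E/In: U→(6,0), D→(1,6)
Row E/Stay: U→(3,3), D→(3,6)
Row B/In: U→(4,3), D→(4,3)
Row B/Stay: U→(4,3), D→(4,3)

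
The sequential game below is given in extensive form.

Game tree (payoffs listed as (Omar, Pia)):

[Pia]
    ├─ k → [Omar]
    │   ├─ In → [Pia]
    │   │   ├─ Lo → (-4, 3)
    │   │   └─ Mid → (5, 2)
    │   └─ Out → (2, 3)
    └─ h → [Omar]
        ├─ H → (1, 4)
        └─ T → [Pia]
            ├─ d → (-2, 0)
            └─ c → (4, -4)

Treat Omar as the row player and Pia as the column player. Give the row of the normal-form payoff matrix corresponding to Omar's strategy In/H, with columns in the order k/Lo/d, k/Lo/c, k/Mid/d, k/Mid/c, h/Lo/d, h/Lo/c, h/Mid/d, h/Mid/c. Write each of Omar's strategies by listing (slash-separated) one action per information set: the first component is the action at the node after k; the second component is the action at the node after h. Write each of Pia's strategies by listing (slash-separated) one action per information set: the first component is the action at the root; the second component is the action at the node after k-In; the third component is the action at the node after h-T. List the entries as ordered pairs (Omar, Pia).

vs k/Lo/d: Pia plays k → Omar plays In at [k] → Pia plays Lo at [k-In] → (-4, 3)
vs k/Lo/c: Pia plays k → Omar plays In at [k] → Pia plays Lo at [k-In] → (-4, 3)
vs k/Mid/d: Pia plays k → Omar plays In at [k] → Pia plays Mid at [k-In] → (5, 2)
vs k/Mid/c: Pia plays k → Omar plays In at [k] → Pia plays Mid at [k-In] → (5, 2)
vs h/Lo/d: Pia plays h → Omar plays H at [h] → (1, 4)
vs h/Lo/c: Pia plays h → Omar plays H at [h] → (1, 4)
vs h/Mid/d: Pia plays h → Omar plays H at [h] → (1, 4)
vs h/Mid/c: Pia plays h → Omar plays H at [h] → (1, 4)

(-4,3) (-4,3) (5,2) (5,2) (1,4) (1,4) (1,4) (1,4)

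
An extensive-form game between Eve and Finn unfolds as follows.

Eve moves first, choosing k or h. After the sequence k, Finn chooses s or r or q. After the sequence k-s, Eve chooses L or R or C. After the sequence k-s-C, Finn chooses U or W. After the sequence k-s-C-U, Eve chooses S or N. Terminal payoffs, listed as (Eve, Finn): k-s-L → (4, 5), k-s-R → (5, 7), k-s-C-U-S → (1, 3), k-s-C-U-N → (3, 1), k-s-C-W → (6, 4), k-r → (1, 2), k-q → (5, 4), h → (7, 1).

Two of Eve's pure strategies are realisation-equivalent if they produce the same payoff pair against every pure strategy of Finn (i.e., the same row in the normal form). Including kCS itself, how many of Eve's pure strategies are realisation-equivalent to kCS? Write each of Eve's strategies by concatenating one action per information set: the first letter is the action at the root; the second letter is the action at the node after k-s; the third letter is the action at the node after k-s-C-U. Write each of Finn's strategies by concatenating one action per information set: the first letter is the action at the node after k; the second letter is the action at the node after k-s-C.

1

Row for kCS (columns sU, sW, rU, rW, qU, qW): (1,3) (6,4) (1,2) (1,2) (5,4) (5,4).
Every one of Eve's information sets is on the play path for some reply by Finn when Eve follows kCS.
Changing the action at any of them therefore changes at least one column, so only kCS itself gives this row.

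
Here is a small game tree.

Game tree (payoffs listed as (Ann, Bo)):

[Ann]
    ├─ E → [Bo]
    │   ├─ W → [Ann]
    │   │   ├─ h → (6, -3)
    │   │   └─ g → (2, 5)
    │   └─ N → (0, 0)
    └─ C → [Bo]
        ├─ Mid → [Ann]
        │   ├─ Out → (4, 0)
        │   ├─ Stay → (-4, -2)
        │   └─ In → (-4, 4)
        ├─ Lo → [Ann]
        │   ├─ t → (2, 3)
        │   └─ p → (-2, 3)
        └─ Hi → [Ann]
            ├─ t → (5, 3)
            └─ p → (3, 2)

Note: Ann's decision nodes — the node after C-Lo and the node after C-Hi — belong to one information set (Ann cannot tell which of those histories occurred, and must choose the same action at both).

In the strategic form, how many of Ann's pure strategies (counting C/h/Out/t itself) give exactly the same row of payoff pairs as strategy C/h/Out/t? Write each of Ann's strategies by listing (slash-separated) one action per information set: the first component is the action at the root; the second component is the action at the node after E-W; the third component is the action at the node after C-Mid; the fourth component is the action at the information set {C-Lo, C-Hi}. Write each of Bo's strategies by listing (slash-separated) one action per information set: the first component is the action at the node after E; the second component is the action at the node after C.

Row for C/h/Out/t (columns W/Mid, W/Lo, W/Hi, N/Mid, N/Lo, N/Hi): (4,0) (2,3) (5,3) (4,0) (2,3) (5,3).
Under C/h/Out/t, Ann's choice at the node after E-W can never be reached regardless of what Bo does, so varying those choices leaves every outcome unchanged.
Holding the reachable choices fixed and varying the unreachable one freely already gives 2 equivalent strategies.
No other strategy reproduces this row, so those 2 are the full class: C/h/Out/t, C/g/Out/t.

2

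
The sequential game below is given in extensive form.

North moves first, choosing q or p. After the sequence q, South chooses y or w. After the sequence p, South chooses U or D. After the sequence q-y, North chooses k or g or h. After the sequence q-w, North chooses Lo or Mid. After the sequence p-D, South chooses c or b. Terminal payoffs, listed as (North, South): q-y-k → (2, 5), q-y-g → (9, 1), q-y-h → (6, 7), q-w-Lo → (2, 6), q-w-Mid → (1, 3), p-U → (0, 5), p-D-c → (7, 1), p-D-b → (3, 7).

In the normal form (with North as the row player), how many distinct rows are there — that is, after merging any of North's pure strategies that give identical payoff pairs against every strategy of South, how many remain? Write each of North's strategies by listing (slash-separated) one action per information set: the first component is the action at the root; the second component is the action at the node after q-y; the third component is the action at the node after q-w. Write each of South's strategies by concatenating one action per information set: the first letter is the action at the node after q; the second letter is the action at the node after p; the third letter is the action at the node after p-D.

North has 12 pure strategies: q/k/Lo, q/k/Mid, q/g/Lo, q/g/Mid, q/h/Lo, q/h/Mid, p/k/Lo, p/k/Mid, p/g/Lo, p/g/Mid, p/h/Lo, p/h/Mid. Columns: yUc, yUb, yDc, yDb, wUc, wUb, wDc, wDb.
{q/k/Lo} → row (2,5) (2,5) (2,5) (2,5) (2,6) (2,6) (2,6) (2,6)
{q/k/Mid} → row (2,5) (2,5) (2,5) (2,5) (1,3) (1,3) (1,3) (1,3)
{q/g/Lo} → row (9,1) (9,1) (9,1) (9,1) (2,6) (2,6) (2,6) (2,6)
{q/g/Mid} → row (9,1) (9,1) (9,1) (9,1) (1,3) (1,3) (1,3) (1,3)
{q/h/Lo} → row (6,7) (6,7) (6,7) (6,7) (2,6) (2,6) (2,6) (2,6)
{q/h/Mid} → row (6,7) (6,7) (6,7) (6,7) (1,3) (1,3) (1,3) (1,3)
{p/k/Lo, p/k/Mid, p/g/Lo, p/g/Mid, p/h/Lo, p/h/Mid} → row (0,5) (0,5) (7,1) (3,7) (0,5) (0,5) (7,1) (3,7)
That's 7 distinct rows out of 12 strategies.

7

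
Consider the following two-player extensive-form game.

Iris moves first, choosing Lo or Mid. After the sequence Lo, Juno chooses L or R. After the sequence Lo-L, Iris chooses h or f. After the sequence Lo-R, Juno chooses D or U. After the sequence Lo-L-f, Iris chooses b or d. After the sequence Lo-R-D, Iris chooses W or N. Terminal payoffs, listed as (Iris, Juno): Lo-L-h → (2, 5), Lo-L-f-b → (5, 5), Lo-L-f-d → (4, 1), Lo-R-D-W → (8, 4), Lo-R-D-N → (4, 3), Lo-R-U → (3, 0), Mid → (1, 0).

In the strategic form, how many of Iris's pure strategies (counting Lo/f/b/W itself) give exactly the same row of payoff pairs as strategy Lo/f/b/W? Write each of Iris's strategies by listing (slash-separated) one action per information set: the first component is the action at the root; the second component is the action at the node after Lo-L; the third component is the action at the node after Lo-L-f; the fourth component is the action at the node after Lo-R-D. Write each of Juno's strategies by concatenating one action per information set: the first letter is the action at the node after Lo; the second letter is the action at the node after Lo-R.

1

Row for Lo/f/b/W (columns LD, LU, RD, RU): (5,5) (5,5) (8,4) (3,0).
Every one of Iris's information sets is on the play path for some reply by Juno when Iris follows Lo/f/b/W.
Changing the action at any of them therefore changes at least one column, so only Lo/f/b/W itself gives this row.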